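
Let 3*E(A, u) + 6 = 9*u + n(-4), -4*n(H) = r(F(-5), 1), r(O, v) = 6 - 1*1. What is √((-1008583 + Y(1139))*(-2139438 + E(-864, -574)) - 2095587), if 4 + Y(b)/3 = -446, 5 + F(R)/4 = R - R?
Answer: √77847425545119/6 ≈ 1.4705e+6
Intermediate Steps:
F(R) = -20 (F(R) = -20 + 4*(R - R) = -20 + 4*0 = -20 + 0 = -20)
Y(b) = -1350 (Y(b) = -12 + 3*(-446) = -12 - 1338 = -1350)
r(O, v) = 5 (r(O, v) = 6 - 1 = 5)
n(H) = -5/4 (n(H) = -¼*5 = -5/4)
E(A, u) = -29/12 + 3*u (E(A, u) = -2 + (9*u - 5/4)/3 = -2 + (-5/4 + 9*u)/3 = -2 + (-5/12 + 3*u) = -29/12 + 3*u)
√((-1008583 + Y(1139))*(-2139438 + E(-864, -574)) - 2095587) = √((-1008583 - 1350)*(-2139438 + (-29/12 + 3*(-574))) - 2095587) = √(-1009933*(-2139438 + (-29/12 - 1722)) - 2095587) = √(-1009933*(-2139438 - 20693/12) - 2095587) = √(-1009933*(-25693949/12) - 2095587) = √(25949166995417/12 - 2095587) = √(25949141848373/12) = √77847425545119/6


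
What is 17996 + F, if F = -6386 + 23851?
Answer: 35461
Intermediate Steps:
F = 17465
17996 + F = 17996 + 17465 = 35461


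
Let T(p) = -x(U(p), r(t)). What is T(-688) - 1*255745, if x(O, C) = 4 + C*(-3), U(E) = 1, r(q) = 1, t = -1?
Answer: -255746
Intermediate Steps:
x(O, C) = 4 - 3*C
T(p) = -1 (T(p) = -(4 - 3*1) = -(4 - 3) = -1*1 = -1)
T(-688) - 1*255745 = -1 - 1*255745 = -1 - 255745 = -255746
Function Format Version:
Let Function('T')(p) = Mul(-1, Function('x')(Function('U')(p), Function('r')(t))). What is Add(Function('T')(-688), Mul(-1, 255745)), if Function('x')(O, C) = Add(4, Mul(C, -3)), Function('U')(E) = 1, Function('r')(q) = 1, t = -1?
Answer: -255746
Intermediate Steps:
Function('x')(O, C) = Add(4, Mul(-3, C))
Function('T')(p) = -1 (Function('T')(p) = Mul(-1, Add(4, Mul(-3, 1))) = Mul(-1, Add(4, -3)) = Mul(-1, 1) = -1)
Add(Function('T')(-688), Mul(-1, 255745)) = Add(-1, Mul(-1, 255745)) = Add(-1, -255745) = -255746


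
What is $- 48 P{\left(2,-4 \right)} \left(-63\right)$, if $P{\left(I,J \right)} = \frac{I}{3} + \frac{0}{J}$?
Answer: $2016$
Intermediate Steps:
$P{\left(I,J \right)} = \frac{I}{3}$ ($P{\left(I,J \right)} = I \frac{1}{3} + 0 = \frac{I}{3} + 0 = \frac{I}{3}$)
$- 48 P{\left(2,-4 \right)} \left(-63\right) = - 48 \cdot \frac{1}{3} \cdot 2 \left(-63\right) = \left(-48\right) \frac{2}{3} \left(-63\right) = \left(-32\right) \left(-63\right) = 2016$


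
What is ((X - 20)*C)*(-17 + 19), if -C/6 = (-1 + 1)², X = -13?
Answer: 0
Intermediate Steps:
C = 0 (C = -6*(-1 + 1)² = -6*0² = -6*0 = 0)
((X - 20)*C)*(-17 + 19) = ((-13 - 20)*0)*(-17 + 19) = -33*0*2 = 0*2 = 0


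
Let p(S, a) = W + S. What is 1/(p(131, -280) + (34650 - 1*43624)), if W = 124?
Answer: -1/8719 ≈ -0.00011469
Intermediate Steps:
p(S, a) = 124 + S
1/(p(131, -280) + (34650 - 1*43624)) = 1/((124 + 131) + (34650 - 1*43624)) = 1/(255 + (34650 - 43624)) = 1/(255 - 8974) = 1/(-8719) = -1/8719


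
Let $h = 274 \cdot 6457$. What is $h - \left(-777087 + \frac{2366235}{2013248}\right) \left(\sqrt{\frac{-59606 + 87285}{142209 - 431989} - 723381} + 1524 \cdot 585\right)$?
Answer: $\frac{348697002385223801}{503312} + \frac{1564466482341 i \sqrt{15186020429215255}}{291699502720} \approx 6.928 \cdot 10^{11} + 6.6093 \cdot 10^{8} i$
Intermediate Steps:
$h = 1769218$
$h - \left(-777087 + \frac{2366235}{2013248}\right) \left(\sqrt{\frac{-59606 + 87285}{142209 - 431989} - 723381} + 1524 \cdot 585\right) = 1769218 - \left(-777087 + \frac{2366235}{2013248}\right) \left(\sqrt{\frac{-59606 + 87285}{142209 - 431989} - 723381} + 1524 \cdot 585\right) = 1769218 - \left(-777087 + 2366235 \cdot \frac{1}{2013248}\right) \left(\sqrt{\frac{27679}{-289780} - 723381} + 891540\right) = 1769218 - \left(-777087 + \frac{2366235}{2013248}\right) \left(\sqrt{27679 \left(- \frac{1}{289780}\right) - 723381} + 891540\right) = 1769218 - - \frac{1564466482341 \left(\sqrt{- \frac{27679}{289780} - 723381} + 891540\right)}{2013248} = 1769218 - - \frac{1564466482341 \left(\sqrt{- \frac{209621373859}{289780}} + 891540\right)}{2013248} = 1769218 - - \frac{1564466482341 \left(\frac{i \sqrt{15186020429215255}}{144890} + 891540\right)}{2013248} = 1769218 - - \frac{1564466482341 \left(891540 + \frac{i \sqrt{15186020429215255}}{144890}\right)}{2013248} = 1769218 - \left(- \frac{348696111916573785}{503312} - \frac{1564466482341 i \sqrt{15186020429215255}}{291699502720}\right) = 1769218 + \left(\frac{348696111916573785}{503312} + \frac{1564466482341 i \sqrt{15186020429215255}}{291699502720}\right) = \frac{348697002385223801}{503312} + \frac{1564466482341 i \sqrt{15186020429215255}}{291699502720}$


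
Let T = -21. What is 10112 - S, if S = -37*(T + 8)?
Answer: 9631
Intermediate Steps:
S = 481 (S = -37*(-21 + 8) = -37*(-13) = 481)
10112 - S = 10112 - 1*481 = 10112 - 481 = 9631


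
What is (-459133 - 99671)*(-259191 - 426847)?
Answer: 383360778552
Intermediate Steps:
(-459133 - 99671)*(-259191 - 426847) = -558804*(-686038) = 383360778552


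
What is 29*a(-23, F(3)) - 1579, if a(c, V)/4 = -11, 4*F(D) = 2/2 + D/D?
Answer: -2855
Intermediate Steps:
F(D) = ½ (F(D) = (2/2 + D/D)/4 = (2*(½) + 1)/4 = (1 + 1)/4 = (¼)*2 = ½)
a(c, V) = -44 (a(c, V) = 4*(-11) = -44)
29*a(-23, F(3)) - 1579 = 29*(-44) - 1579 = -1276 - 1579 = -2855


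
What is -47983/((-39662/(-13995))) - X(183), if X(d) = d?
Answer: -678780231/39662 ≈ -17114.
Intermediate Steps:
-47983/((-39662/(-13995))) - X(183) = -47983/((-39662/(-13995))) - 1*183 = -47983/((-39662*(-1/13995))) - 183 = -47983/39662/13995 - 183 = -47983*13995/39662 - 183 = -671522085/39662 - 183 = -678780231/39662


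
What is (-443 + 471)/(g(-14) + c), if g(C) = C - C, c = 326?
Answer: 14/163 ≈ 0.085890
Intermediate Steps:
g(C) = 0
(-443 + 471)/(g(-14) + c) = (-443 + 471)/(0 + 326) = 28/326 = 28*(1/326) = 14/163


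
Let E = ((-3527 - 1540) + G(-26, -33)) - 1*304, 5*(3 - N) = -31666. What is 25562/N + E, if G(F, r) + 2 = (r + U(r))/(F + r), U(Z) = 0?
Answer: -10034512504/1869179 ≈ -5368.4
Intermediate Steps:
N = 31681/5 (N = 3 - ⅕*(-31666) = 3 + 31666/5 = 31681/5 ≈ 6336.2)
G(F, r) = -2 + r/(F + r) (G(F, r) = -2 + (r + 0)/(F + r) = -2 + r/(F + r))
E = -316974/59 (E = ((-3527 - 1540) + (-1*(-33) - 2*(-26))/(-26 - 33)) - 1*304 = (-5067 + (33 + 52)/(-59)) - 304 = (-5067 - 1/59*85) - 304 = (-5067 - 85/59) - 304 = -299038/59 - 304 = -316974/59 ≈ -5372.4)
25562/N + E = 25562/(31681/5) - 316974/59 = 25562*(5/31681) - 316974/59 = 127810/31681 - 316974/59 = -10034512504/1869179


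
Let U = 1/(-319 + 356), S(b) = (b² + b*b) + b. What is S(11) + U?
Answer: 9362/37 ≈ 253.03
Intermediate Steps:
S(b) = b + 2*b² (S(b) = (b² + b²) + b = 2*b² + b = b + 2*b²)
U = 1/37 ≈ 0.027027
S(11) + U = 11*(1 + 2*11) + 1/37 = 11*(1 + 22) + 1/37 = 11*23 + 1/37 = 253 + 1/37 = 9362/37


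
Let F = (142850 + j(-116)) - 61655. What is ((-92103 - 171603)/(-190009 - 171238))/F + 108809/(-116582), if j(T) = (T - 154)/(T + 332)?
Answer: -12765783535898257/13677865918055350 ≈ -0.93332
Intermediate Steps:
j(T) = (-154 + T)/(332 + T)
F = 324775/4 (F = (142850 + (-154 - 116)/(332 - 116)) - 61655 = (142850 - 270/216) - 61655 = (142850 + (1/216)*(-270)) - 61655 = (142850 - 5/4) - 61655 = 571395/4 - 61655 = 324775/4 ≈ 81194.)
((-92103 - 171603)/(-190009 - 171238))/F + 108809/(-116582) = ((-92103 - 171603)/(-190009 - 171238))/(324775/4) + 108809/(-116582) = -263706/(-361247)*(4/324775) + 108809*(-1/116582) = -263706*(-1/361247)*(4/324775) - 108809/116582 = (263706/361247)*(4/324775) - 108809/116582 = 1054824/117323994425 - 108809/116582 = -12765783535898257/13677865918055350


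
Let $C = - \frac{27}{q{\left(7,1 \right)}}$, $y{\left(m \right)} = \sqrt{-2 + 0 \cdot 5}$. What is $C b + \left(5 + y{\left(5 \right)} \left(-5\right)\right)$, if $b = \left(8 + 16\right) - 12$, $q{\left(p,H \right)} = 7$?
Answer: $- \frac{289}{7} - 5 i \sqrt{2} \approx -41.286 - 7.0711 i$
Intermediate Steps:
$y{\left(m \right)} = i \sqrt{2}$ ($y{\left(m \right)} = \sqrt{-2 + 0} = \sqrt{-2} = i \sqrt{2}$)
$b = 12$ ($b = 24 - 12 = 12$)
$C = - \frac{27}{7} \approx -3.8571$
$C b + \left(5 + y{\left(5 \right)} \left(-5\right)\right) = \left(- \frac{27}{7}\right) 12 + \left(5 + i \sqrt{2} \left(-5\right)\right) = - \frac{324}{7} + \left(5 - 5 i \sqrt{2}\right) = - \frac{289}{7} - 5 i \sqrt{2}$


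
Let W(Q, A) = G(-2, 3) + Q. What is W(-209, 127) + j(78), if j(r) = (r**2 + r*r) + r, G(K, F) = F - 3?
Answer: 12037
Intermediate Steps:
G(K, F) = -3 + F
W(Q, A) = Q (W(Q, A) = (-3 + 3) + Q = 0 + Q = Q)
j(r) = r + 2*r**2 (j(r) = (r**2 + r**2) + r = 2*r**2 + r = r + 2*r**2)
W(-209, 127) + j(78) = -209 + 78*(1 + 2*78) = -209 + 78*(1 + 156) = -209 + 78*157 = -209 + 12246 = 12037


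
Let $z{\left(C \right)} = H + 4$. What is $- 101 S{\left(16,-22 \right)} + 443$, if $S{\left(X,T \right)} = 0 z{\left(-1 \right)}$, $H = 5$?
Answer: $443$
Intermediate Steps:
$z{\left(C \right)} = 9$ ($z{\left(C \right)} = 5 + 4 = 9$)
$S{\left(X,T \right)} = 0$ ($S{\left(X,T \right)} = 0 \cdot 9 = 0$)
$- 101 S{\left(16,-22 \right)} + 443 = \left(-101\right) 0 + 443 = 0 + 443 = 443$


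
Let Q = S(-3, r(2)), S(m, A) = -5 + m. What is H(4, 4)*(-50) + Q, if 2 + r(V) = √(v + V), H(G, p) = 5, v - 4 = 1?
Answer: -258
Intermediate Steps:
v = 5 (v = 4 + 1 = 5)
r(V) = -2 + √(5 + V)
Q = -8 (Q = -5 - 3 = -8)
H(4, 4)*(-50) + Q = 5*(-50) - 8 = -250 - 8 = -258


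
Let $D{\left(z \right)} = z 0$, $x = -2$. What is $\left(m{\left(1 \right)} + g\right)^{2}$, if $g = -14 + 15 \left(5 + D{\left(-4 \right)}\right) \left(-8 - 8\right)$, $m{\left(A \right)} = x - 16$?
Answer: $1517824$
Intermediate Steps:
$D{\left(z \right)} = 0$
$m{\left(A \right)} = -18$ ($m{\left(A \right)} = -2 - 16 = -18$)
$g = -1214$ ($g = -14 + 15 \left(5 + 0\right) \left(-8 - 8\right) = -14 + 15 \cdot 5 \left(-16\right) = -14 + 15 \left(-80\right) = -14 - 1200 = -1214$)
$\left(m{\left(1 \right)} + g\right)^{2} = \left(-18 - 1214\right)^{2} = \left(-1232\right)^{2} = 1517824$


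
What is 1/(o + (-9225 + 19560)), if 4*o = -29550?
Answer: 2/5895 ≈ 0.00033927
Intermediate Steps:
o = -14775/2 (o = (1/4)*(-29550) = -14775/2 ≈ -7387.5)
1/(o + (-9225 + 19560)) = 1/(-14775/2 + (-9225 + 19560)) = 1/(-14775/2 + 10335) = 1/(5895/2) = 2/5895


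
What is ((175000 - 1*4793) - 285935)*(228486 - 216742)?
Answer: -1359109632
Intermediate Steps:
((175000 - 1*4793) - 285935)*(228486 - 216742) = ((175000 - 4793) - 285935)*11744 = (170207 - 285935)*11744 = -115728*11744 = -1359109632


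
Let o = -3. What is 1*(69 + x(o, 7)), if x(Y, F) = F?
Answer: 76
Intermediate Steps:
1*(69 + x(o, 7)) = 1*(69 + 7) = 1*76 = 76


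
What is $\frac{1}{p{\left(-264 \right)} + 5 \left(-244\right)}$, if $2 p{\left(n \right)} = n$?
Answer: $- \frac{1}{1352} \approx -0.00073965$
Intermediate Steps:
$p{\left(n \right)} = \frac{n}{2}$
$\frac{1}{p{\left(-264 \right)} + 5 \left(-244\right)} = \frac{1}{\frac{1}{2} \left(-264\right) + 5 \left(-244\right)} = \frac{1}{-132 - 1220} = \frac{1}{-1352} = - \frac{1}{1352}$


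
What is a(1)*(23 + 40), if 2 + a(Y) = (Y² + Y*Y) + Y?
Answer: 63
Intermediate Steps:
a(Y) = -2 + Y + 2*Y² (a(Y) = -2 + ((Y² + Y*Y) + Y) = -2 + ((Y² + Y²) + Y) = -2 + (2*Y² + Y) = -2 + (Y + 2*Y²) = -2 + Y + 2*Y²)
a(1)*(23 + 40) = (-2 + 1 + 2*1²)*(23 + 40) = (-2 + 1 + 2*1)*63 = (-2 + 1 + 2)*63 = 1*63 = 63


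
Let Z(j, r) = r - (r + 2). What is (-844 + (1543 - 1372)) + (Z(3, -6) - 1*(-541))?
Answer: -134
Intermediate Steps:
Z(j, r) = -2 (Z(j, r) = r - (2 + r) = r + (-2 - r) = -2)
(-844 + (1543 - 1372)) + (Z(3, -6) - 1*(-541)) = (-844 + (1543 - 1372)) + (-2 - 1*(-541)) = (-844 + 171) + (-2 + 541) = -673 + 539 = -134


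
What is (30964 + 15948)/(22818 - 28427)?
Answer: -46912/5609 ≈ -8.3637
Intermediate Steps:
(30964 + 15948)/(22818 - 28427) = 46912/(-5609) = 46912*(-1/5609) = -46912/5609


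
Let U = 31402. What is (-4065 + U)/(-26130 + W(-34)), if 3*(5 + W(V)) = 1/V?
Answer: -2788374/2665771 ≈ -1.0460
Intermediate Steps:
W(V) = -5 + 1/(3*V) (W(V) = -5 + (1/V)/3 = -5 + 1/(3*V))
(-4065 + U)/(-26130 + W(-34)) = (-4065 + 31402)/(-26130 + (-5 + (1/3)/(-34))) = 27337/(-26130 + (-5 + (1/3)*(-1/34))) = 27337/(-26130 + (-5 - 1/102)) = 27337/(-26130 - 511/102) = 27337/(-2665771/102) = 27337*(-102/2665771) = -2788374/2665771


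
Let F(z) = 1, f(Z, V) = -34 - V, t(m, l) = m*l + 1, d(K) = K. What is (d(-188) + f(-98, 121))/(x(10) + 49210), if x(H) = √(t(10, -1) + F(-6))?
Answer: -8439515/1210812054 + 343*I*√2/1210812054 ≈ -0.0069701 + 4.0062e-7*I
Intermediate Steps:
t(m, l) = 1 + l*m (t(m, l) = l*m + 1 = 1 + l*m)
x(H) = 2*I*√2 (x(H) = √((1 - 1*10) + 1) = √((1 - 10) + 1) = √(-9 + 1) = √(-8) = 2*I*√2)
(d(-188) + f(-98, 121))/(x(10) + 49210) = (-188 + (-34 - 1*121))/(2*I*√2 + 49210) = (-188 + (-34 - 121))/(49210 + 2*I*√2) = (-188 - 155)/(49210 + 2*I*√2) = -343/(49210 + 2*I*√2)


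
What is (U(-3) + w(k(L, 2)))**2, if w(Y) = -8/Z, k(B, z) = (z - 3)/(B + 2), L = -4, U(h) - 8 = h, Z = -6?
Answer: 361/9 ≈ 40.111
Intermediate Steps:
U(h) = 8 + h
k(B, z) = (-3 + z)/(2 + B)
w(Y) = 4/3 (w(Y) = -8/(-6) = -8*(-1/6) = 4/3)
(U(-3) + w(k(L, 2)))**2 = ((8 - 3) + 4/3)**2 = (5 + 4/3)**2 = (19/3)**2 = 361/9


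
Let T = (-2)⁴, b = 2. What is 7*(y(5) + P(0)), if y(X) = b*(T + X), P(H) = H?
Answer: 294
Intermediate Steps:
T = 16
y(X) = 32 + 2*X (y(X) = 2*(16 + X) = 32 + 2*X)
7*(y(5) + P(0)) = 7*((32 + 2*5) + 0) = 7*((32 + 10) + 0) = 7*(42 + 0) = 7*42 = 294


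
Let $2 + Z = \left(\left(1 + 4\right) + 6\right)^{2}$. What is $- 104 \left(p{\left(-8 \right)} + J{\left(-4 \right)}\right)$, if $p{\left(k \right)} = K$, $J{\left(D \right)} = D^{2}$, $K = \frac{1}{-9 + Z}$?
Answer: $- \frac{91572}{55} \approx -1664.9$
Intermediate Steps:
$Z = 119$ ($Z = -2 + \left(\left(1 + 4\right) + 6\right)^{2} = -2 + \left(5 + 6\right)^{2} = -2 + 11^{2} = -2 + 121 = 119$)
$K = \frac{1}{110}$ ($K = \frac{1}{-9 + 119} = \frac{1}{110} \approx 0.0090909$)
$p{\left(k \right)} = \frac{1}{110}$
$- 104 \left(p{\left(-8 \right)} + J{\left(-4 \right)}\right) = - 104 \left(\frac{1}{110} + \left(-4\right)^{2}\right) = - 104 \left(\frac{1}{110} + 16\right) = \left(-104\right) \frac{1761}{110} = - \frac{91572}{55}$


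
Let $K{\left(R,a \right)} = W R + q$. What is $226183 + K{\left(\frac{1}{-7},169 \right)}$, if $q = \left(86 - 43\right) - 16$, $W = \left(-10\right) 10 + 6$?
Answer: $\frac{1583564}{7} \approx 2.2622 \cdot 10^{5}$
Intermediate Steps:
$W = -94$ ($W = -100 + 6 = -94$)
$q = 27$ ($q = 43 - 16 = 27$)
$K{\left(R,a \right)} = 27 - 94 R$ ($K{\left(R,a \right)} = - 94 R + 27 = 27 - 94 R$)
$226183 + K{\left(\frac{1}{-7},169 \right)} = 226183 + \left(27 - \frac{94}{-7}\right) = 226183 + \left(27 - - \frac{94}{7}\right) = 226183 + \left(27 + \frac{94}{7}\right) = 226183 + \frac{283}{7} = \frac{1583564}{7}$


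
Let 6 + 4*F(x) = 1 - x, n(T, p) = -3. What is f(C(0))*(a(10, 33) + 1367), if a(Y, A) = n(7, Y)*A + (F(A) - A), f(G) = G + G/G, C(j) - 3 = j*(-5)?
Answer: 4902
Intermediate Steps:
F(x) = -5/4 - x/4 (F(x) = -3/2 + (1 - x)/4 = -3/2 + (¼ - x/4) = -5/4 - x/4)
C(j) = 3 - 5*j (C(j) = 3 + j*(-5) = 3 - 5*j)
f(G) = 1 + G (f(G) = G + 1 = 1 + G)
a(Y, A) = -5/4 - 17*A/4 (a(Y, A) = -3*A + ((-5/4 - A/4) - A) = -3*A + (-5/4 - 5*A/4) = -5/4 - 17*A/4)
f(C(0))*(a(10, 33) + 1367) = (1 + (3 - 5*0))*((-5/4 - 17/4*33) + 1367) = (1 + (3 + 0))*((-5/4 - 561/4) + 1367) = (1 + 3)*(-283/2 + 1367) = 4*(2451/2) = 4902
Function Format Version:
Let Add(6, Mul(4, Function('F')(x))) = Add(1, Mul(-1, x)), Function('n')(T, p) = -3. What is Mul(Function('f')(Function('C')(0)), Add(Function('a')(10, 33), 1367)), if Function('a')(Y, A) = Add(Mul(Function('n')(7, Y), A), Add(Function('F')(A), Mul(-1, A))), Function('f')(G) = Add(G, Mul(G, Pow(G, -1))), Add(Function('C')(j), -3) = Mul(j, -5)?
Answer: 4902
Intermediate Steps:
Function('F')(x) = Add(Rational(-5, 4), Mul(Rational(-1, 4), x)) (Function('F')(x) = Add(Rational(-3, 2), Mul(Rational(1, 4), Add(1, Mul(-1, x)))) = Add(Rational(-3, 2), Add(Rational(1, 4), Mul(Rational(-1, 4), x))) = Add(Rational(-5, 4), Mul(Rational(-1, 4), x)))
Function('C')(j) = Add(3, Mul(-5, j)) (Function('C')(j) = Add(3, Mul(j, -5)) = Add(3, Mul(-5, j)))
Function('f')(G) = Add(1, G) (Function('f')(G) = Add(G, 1) = Add(1, G))
Function('a')(Y, A) = Add(Rational(-5, 4), Mul(Rational(-17, 4), A)) (Function('a')(Y, A) = Add(Mul(-3, A), Add(Add(Rational(-5, 4), Mul(Rational(-1, 4), A)), Mul(-1, A))) = Add(Mul(-3, A), Add(Rational(-5, 4), Mul(Rational(-5, 4), A))) = Add(Rational(-5, 4), Mul(Rational(-17, 4), A)))
Mul(Function('f')(Function('C')(0)), Add(Function('a')(10, 33), 1367)) = Mul(Add(1, Add(3, Mul(-5, 0))), Add(Add(Rational(-5, 4), Mul(Rational(-17, 4), 33)), 1367)) = Mul(Add(1, Add(3, 0)), Add(Add(Rational(-5, 4), Rational(-561, 4)), 1367)) = Mul(Add(1, 3), Add(Rational(-283, 2), 1367)) = Mul(4, Rational(2451, 2)) = 4902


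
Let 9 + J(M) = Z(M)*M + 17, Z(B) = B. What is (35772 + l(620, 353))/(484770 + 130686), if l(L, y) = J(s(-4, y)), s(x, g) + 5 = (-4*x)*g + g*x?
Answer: 5979047/205152 ≈ 29.144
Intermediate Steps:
s(x, g) = -5 - 3*g*x (s(x, g) = -5 + ((-4*x)*g + g*x) = -5 + (-4*g*x + g*x) = -5 - 3*g*x)
J(M) = 8 + M² (J(M) = -9 + (M*M + 17) = -9 + (M² + 17) = -9 + (17 + M²) = 8 + M²)
l(L, y) = 8 + (-5 + 12*y)² (l(L, y) = 8 + (-5 - 3*y*(-4))² = 8 + (-5 + 12*y)²)
(35772 + l(620, 353))/(484770 + 130686) = (35772 + (8 + (5 - 12*353)²))/(484770 + 130686) = (35772 + (8 + (5 - 4236)²))/615456 = (35772 + (8 + (-4231)²))*(1/615456) = (35772 + (8 + 17901361))*(1/615456) = (35772 + 17901369)*(1/615456) = 17937141*(1/615456) = 5979047/205152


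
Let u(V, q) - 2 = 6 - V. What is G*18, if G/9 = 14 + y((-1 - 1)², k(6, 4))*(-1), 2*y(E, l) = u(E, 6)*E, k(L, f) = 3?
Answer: 972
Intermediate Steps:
u(V, q) = 8 - V (u(V, q) = 2 + (6 - V) = 8 - V)
y(E, l) = E*(8 - E)/2 (y(E, l) = ((8 - E)*E)/2 = (E*(8 - E))/2 = E*(8 - E)/2)
G = 54 (G = 9*(14 + ((-1 - 1)²*(8 - (-1 - 1)²)/2)*(-1)) = 9*(14 + ((½)*(-2)²*(8 - 1*(-2)²))*(-1)) = 9*(14 + ((½)*4*(8 - 1*4))*(-1)) = 9*(14 + ((½)*4*(8 - 4))*(-1)) = 9*(14 + ((½)*4*4)*(-1)) = 9*(14 + 8*(-1)) = 9*(14 - 8) = 9*6 = 54)
G*18 = 54*18 = 972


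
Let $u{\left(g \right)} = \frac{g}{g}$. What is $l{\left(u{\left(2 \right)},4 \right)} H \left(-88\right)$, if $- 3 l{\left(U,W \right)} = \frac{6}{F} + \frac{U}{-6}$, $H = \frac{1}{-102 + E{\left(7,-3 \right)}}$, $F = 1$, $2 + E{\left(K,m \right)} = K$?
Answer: $- \frac{1540}{873} \approx -1.764$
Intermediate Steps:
$E{\left(K,m \right)} = -2 + K$
$u{\left(g \right)} = 1$
$H = - \frac{1}{97}$ ($H = \frac{1}{-102 + \left(-2 + 7\right)} = \frac{1}{-102 + 5} = \frac{1}{-97} = - \frac{1}{97} \approx -0.010309$)
$l{\left(U,W \right)} = -2 + \frac{U}{18}$ ($l{\left(U,W \right)} = - \frac{\frac{6}{1} + \frac{U}{-6}}{3} = - \frac{6 \cdot 1 + U \left(- \frac{1}{6}\right)}{3} = - \frac{6 - \frac{U}{6}}{3} = -2 + \frac{U}{18}$)
$l{\left(u{\left(2 \right)},4 \right)} H \left(-88\right) = \left(-2 + \frac{1}{18} \cdot 1\right) \left(- \frac{1}{97}\right) \left(-88\right) = \left(-2 + \frac{1}{18}\right) \left(- \frac{1}{97}\right) \left(-88\right) = \left(- \frac{35}{18}\right) \left(- \frac{1}{97}\right) \left(-88\right) = \frac{35}{1746} \left(-88\right) = - \frac{1540}{873}$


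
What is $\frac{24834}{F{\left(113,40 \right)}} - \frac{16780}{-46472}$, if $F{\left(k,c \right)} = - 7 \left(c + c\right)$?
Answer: $- \frac{71543053}{1626520} \approx -43.985$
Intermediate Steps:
$F{\left(k,c \right)} = - 14 c$ ($F{\left(k,c \right)} = - 7 \cdot 2 c = - 14 c$)
$\frac{24834}{F{\left(113,40 \right)}} - \frac{16780}{-46472} = \frac{24834}{\left(-14\right) 40} - \frac{16780}{-46472} = \frac{24834}{-560} - - \frac{4195}{11618} = 24834 \left(- \frac{1}{560}\right) + \frac{4195}{11618} = - \frac{12417}{280} + \frac{4195}{11618} = - \frac{71543053}{1626520}$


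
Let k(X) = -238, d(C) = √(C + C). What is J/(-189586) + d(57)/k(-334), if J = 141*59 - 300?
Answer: -8019/189586 - √114/238 ≈ -0.087159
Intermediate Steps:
d(C) = √2*√C (d(C) = √(2*C) = √2*√C)
J = 8019 (J = 8319 - 300 = 8019)
J/(-189586) + d(57)/k(-334) = 8019/(-189586) + (√2*√57)/(-238) = 8019*(-1/189586) + √114*(-1/238) = -8019/189586 - √114/238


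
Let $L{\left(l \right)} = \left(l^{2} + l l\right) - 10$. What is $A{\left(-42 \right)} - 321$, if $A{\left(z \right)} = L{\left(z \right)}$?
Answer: $3197$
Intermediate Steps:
$L{\left(l \right)} = -10 + 2 l^{2}$ ($L{\left(l \right)} = \left(l^{2} + l^{2}\right) - 10 = 2 l^{2} - 10 = -10 + 2 l^{2}$)
$A{\left(z \right)} = -10 + 2 z^{2}$
$A{\left(-42 \right)} - 321 = \left(-10 + 2 \left(-42\right)^{2}\right) - 321 = \left(-10 + 2 \cdot 1764\right) - 321 = \left(-10 + 3528\right) - 321 = 3518 - 321 = 3197$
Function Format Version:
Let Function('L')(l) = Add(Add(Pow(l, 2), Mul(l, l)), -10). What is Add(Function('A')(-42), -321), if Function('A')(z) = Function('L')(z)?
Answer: 3197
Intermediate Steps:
Function('L')(l) = Add(-10, Mul(2, Pow(l, 2))) (Function('L')(l) = Add(Add(Pow(l, 2), Pow(l, 2)), -10) = Add(Mul(2, Pow(l, 2)), -10) = Add(-10, Mul(2, Pow(l, 2))))
Function('A')(z) = Add(-10, Mul(2, Pow(z, 2)))
Add(Function('A')(-42), -321) = Add(Add(-10, Mul(2, Pow(-42, 2))), -321) = Add(Add(-10, Mul(2, 1764)), -321) = Add(Add(-10, 3528), -321) = Add(3518, -321) = 3197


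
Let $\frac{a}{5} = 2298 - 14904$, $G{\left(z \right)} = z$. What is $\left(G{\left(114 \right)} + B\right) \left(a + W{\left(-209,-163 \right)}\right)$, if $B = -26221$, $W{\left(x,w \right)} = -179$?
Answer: $1650197363$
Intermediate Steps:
$a = -63030$ ($a = 5 \left(2298 - 14904\right) = 5 \left(-12606\right) = -63030$)
$\left(G{\left(114 \right)} + B\right) \left(a + W{\left(-209,-163 \right)}\right) = \left(114 - 26221\right) \left(-63030 - 179\right) = \left(-26107\right) \left(-63209\right) = 1650197363$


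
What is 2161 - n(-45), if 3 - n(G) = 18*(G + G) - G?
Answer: 583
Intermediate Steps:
n(G) = 3 - 35*G (n(G) = 3 - (18*(G + G) - G) = 3 - (18*(2*G) - G) = 3 - (36*G - G) = 3 - 35*G)
2161 - n(-45) = 2161 - (3 - 35*(-45)) = 2161 - (3 + 1575) = 2161 - 1*1578 = 2161 - 1578 = 583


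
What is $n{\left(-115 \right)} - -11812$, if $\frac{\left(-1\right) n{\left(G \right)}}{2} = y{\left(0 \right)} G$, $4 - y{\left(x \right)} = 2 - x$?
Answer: $12272$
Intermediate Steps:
$y{\left(x \right)} = 2 + x$ ($y{\left(x \right)} = 4 - \left(2 - x\right) = 4 + \left(-2 + x\right) = 2 + x$)
$n{\left(G \right)} = - 4 G$ ($n{\left(G \right)} = - 2 \left(2 + 0\right) G = - 2 \cdot 2 G = - 4 G$)
$n{\left(-115 \right)} - -11812 = \left(-4\right) \left(-115\right) - -11812 = 460 + 11812 = 12272$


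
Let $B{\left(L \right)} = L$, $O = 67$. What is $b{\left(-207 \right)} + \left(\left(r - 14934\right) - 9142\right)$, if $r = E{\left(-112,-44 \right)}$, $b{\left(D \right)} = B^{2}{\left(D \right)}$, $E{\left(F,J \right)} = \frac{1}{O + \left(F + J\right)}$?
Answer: $\frac{1670796}{89} \approx 18773.0$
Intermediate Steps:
$E{\left(F,J \right)} = \frac{1}{67 + F + J}$ ($E{\left(F,J \right)} = \frac{1}{67 + \left(F + J\right)} = \frac{1}{67 + F + J}$)
$b{\left(D \right)} = D^{2}$
$r = - \frac{1}{89}$ ($r = \frac{1}{67 - 112 - 44} = \frac{1}{-89} = - \frac{1}{89} \approx -0.011236$)
$b{\left(-207 \right)} + \left(\left(r - 14934\right) - 9142\right) = \left(-207\right)^{2} - \frac{2142765}{89} = 42849 - \frac{2142765}{89} = \frac{1670796}{89}$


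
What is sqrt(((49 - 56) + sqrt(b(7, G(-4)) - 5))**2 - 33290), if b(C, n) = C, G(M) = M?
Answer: sqrt(-33290 + (-7 + sqrt(2))**2) ≈ 182.37*I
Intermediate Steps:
sqrt(((49 - 56) + sqrt(b(7, G(-4)) - 5))**2 - 33290) = sqrt(((49 - 56) + sqrt(7 - 5))**2 - 33290) = sqrt((-7 + sqrt(2))**2 - 33290) = sqrt(-33290 + (-7 + sqrt(2))**2)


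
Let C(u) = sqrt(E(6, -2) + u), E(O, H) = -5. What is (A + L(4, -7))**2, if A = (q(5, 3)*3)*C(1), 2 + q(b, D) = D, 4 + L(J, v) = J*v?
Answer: 988 - 384*I ≈ 988.0 - 384.0*I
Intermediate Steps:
L(J, v) = -4 + J*v
q(b, D) = -2 + D
C(u) = sqrt(-5 + u)
A = 6*I (A = ((-2 + 3)*3)*sqrt(-5 + 1) = (1*3)*sqrt(-4) = 3*(2*I) = 6*I ≈ 6.0*I)
(A + L(4, -7))**2 = (6*I + (-4 + 4*(-7)))**2 = (6*I + (-4 - 28))**2 = (6*I - 32)**2 = (-32 + 6*I)**2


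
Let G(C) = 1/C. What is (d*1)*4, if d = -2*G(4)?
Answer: -2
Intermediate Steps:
d = -½ (d = -2/4 = -2*¼ = -½ ≈ -0.50000)
(d*1)*4 = -½*1*4 = -½*4 = -2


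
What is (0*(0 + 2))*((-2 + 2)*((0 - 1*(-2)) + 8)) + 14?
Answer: 14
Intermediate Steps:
(0*(0 + 2))*((-2 + 2)*((0 - 1*(-2)) + 8)) + 14 = (0*2)*(0*((0 + 2) + 8)) + 14 = 0*(0*(2 + 8)) + 14 = 0*(0*10) + 14 = 0*0 + 14 = 0 + 14 = 14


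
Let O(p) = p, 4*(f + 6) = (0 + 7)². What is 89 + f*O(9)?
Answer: 581/4 ≈ 145.25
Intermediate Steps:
f = 25/4 (f = -6 + (0 + 7)²/4 = -6 + (¼)*7² = -6 + (¼)*49 = -6 + 49/4 = 25/4 ≈ 6.2500)
89 + f*O(9) = 89 + (25/4)*9 = 89 + 225/4 = 581/4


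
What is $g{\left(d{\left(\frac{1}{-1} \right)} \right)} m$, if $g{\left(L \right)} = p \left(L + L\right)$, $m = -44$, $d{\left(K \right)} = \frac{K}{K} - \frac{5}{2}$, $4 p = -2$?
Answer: $-66$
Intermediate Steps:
$p = - \frac{1}{2}$ ($p = \frac{1}{4} \left(-2\right) = - \frac{1}{2} \approx -0.5$)
$d{\left(K \right)} = - \frac{3}{2}$ ($d{\left(K \right)} = 1 - \frac{5}{2} = - \frac{3}{2}$)
$g{\left(L \right)} = - L$ ($g{\left(L \right)} = - \frac{L + L}{2} = - \frac{2 L}{2} = - L$)
$g{\left(d{\left(\frac{1}{-1} \right)} \right)} m = \left(-1\right) \left(- \frac{3}{2}\right) \left(-44\right) = \frac{3}{2} \left(-44\right) = -66$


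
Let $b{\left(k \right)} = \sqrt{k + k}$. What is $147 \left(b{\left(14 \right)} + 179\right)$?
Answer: $26313 + 294 \sqrt{7} \approx 27091.0$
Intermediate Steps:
$b{\left(k \right)} = \sqrt{2} \sqrt{k}$ ($b{\left(k \right)} = \sqrt{2 k} = \sqrt{2} \sqrt{k}$)
$147 \left(b{\left(14 \right)} + 179\right) = 147 \left(\sqrt{2} \sqrt{14} + 179\right) = 147 \left(2 \sqrt{7} + 179\right) = 147 \left(179 + 2 \sqrt{7}\right) = 26313 + 294 \sqrt{7}$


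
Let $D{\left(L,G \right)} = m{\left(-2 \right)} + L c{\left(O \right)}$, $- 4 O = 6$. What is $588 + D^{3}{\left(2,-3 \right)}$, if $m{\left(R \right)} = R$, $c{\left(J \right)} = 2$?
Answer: $596$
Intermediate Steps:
$O = - \frac{3}{2}$ ($O = \left(- \frac{1}{4}\right) 6 = - \frac{3}{2} \approx -1.5$)
$D{\left(L,G \right)} = -2 + 2 L$ ($D{\left(L,G \right)} = -2 + L 2 = -2 + 2 L$)
$588 + D^{3}{\left(2,-3 \right)} = 588 + \left(-2 + 2 \cdot 2\right)^{3} = 588 + \left(-2 + 4\right)^{3} = 588 + 2^{3} = 588 + 8 = 596$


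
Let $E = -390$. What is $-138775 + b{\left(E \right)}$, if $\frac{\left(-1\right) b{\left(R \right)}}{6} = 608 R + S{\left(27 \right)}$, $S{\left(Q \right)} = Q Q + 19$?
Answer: $1279457$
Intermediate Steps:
$S{\left(Q \right)} = 19 + Q^{2}$ ($S{\left(Q \right)} = Q^{2} + 19 = 19 + Q^{2}$)
$b{\left(R \right)} = -4488 - 3648 R$ ($b{\left(R \right)} = - 6 \left(608 R + \left(19 + 27^{2}\right)\right) = - 6 \left(608 R + \left(19 + 729\right)\right) = - 6 \left(608 R + 748\right) = - 6 \left(748 + 608 R\right) = -4488 - 3648 R$)
$-138775 + b{\left(E \right)} = -138775 - -1418232 = -138775 + \left(-4488 + 1422720\right) = -138775 + 1418232 = 1279457$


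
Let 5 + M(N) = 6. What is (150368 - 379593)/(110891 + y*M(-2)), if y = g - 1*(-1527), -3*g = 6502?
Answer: -687675/330752 ≈ -2.0791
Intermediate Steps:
g = -6502/3 (g = -⅓*6502 = -6502/3 ≈ -2167.3)
M(N) = 1 (M(N) = -5 + 6 = 1)
y = -1921/3 (y = -6502/3 - 1*(-1527) = -6502/3 + 1527 = -1921/3 ≈ -640.33)
(150368 - 379593)/(110891 + y*M(-2)) = (150368 - 379593)/(110891 - 1921/3*1) = -229225/(110891 - 1921/3) = -229225/330752/3 = -229225*3/330752 = -687675/330752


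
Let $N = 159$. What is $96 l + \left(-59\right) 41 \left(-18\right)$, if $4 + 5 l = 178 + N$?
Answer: $\frac{249678}{5} \approx 49936.0$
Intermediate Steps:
$l = \frac{333}{5}$ ($l = - \frac{4}{5} + \frac{178 + 159}{5} = - \frac{4}{5} + \frac{1}{5} \cdot 337 = - \frac{4}{5} + \frac{337}{5} = \frac{333}{5} \approx 66.6$)
$96 l + \left(-59\right) 41 \left(-18\right) = 96 \cdot \frac{333}{5} + \left(-59\right) 41 \left(-18\right) = \frac{31968}{5} - -43542 = \frac{31968}{5} + 43542 = \frac{249678}{5}$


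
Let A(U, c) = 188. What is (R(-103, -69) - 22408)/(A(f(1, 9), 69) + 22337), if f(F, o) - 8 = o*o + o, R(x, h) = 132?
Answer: -22276/22525 ≈ -0.98895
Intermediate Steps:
f(F, o) = 8 + o + o² (f(F, o) = 8 + (o*o + o) = 8 + (o² + o) = 8 + (o + o²) = 8 + o + o²)
(R(-103, -69) - 22408)/(A(f(1, 9), 69) + 22337) = (132 - 22408)/(188 + 22337) = -22276/22525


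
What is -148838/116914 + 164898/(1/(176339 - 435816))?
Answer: -2501213592066541/58457 ≈ -4.2787e+10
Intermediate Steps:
-148838/116914 + 164898/(1/(176339 - 435816)) = -148838*1/116914 + 164898/(1/(-259477)) = -74419/58457 + 164898/(-1/259477) = -74419/58457 + 164898*(-259477) = -74419/58457 - 42787238346 = -2501213592066541/58457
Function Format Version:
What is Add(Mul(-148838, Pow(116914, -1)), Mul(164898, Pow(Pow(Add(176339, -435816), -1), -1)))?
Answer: Rational(-2501213592066541, 58457) ≈ -4.2787e+10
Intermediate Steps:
Add(Mul(-148838, Pow(116914, -1)), Mul(164898, Pow(Pow(Add(176339, -435816), -1), -1))) = Add(Mul(-148838, Rational(1, 116914)), Mul(164898, Pow(Pow(-259477, -1), -1))) = Add(Rational(-74419, 58457), Mul(164898, Pow(Rational(-1, 259477), -1))) = Add(Rational(-74419, 58457), Mul(164898, -259477)) = Add(Rational(-74419, 58457), -42787238346) = Rational(-2501213592066541, 58457)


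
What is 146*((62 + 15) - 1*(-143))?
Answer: 32120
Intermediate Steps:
146*((62 + 15) - 1*(-143)) = 146*(77 + 143) = 146*220 = 32120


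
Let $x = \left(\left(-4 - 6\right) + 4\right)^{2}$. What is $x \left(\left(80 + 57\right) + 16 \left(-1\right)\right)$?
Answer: $4356$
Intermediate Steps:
$x = 36$ ($x = \left(\left(-4 - 6\right) + 4\right)^{2} = \left(-10 + 4\right)^{2} = \left(-6\right)^{2} = 36$)
$x \left(\left(80 + 57\right) + 16 \left(-1\right)\right) = 36 \left(\left(80 + 57\right) + 16 \left(-1\right)\right) = 36 \left(137 - 16\right) = 36 \cdot 121 = 4356$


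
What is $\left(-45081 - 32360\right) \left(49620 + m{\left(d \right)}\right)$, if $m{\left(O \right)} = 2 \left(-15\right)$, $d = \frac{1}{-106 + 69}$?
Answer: $-3840299190$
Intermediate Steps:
$d = - \frac{1}{37}$ ($d = \frac{1}{-37} = - \frac{1}{37} \approx -0.027027$)
$m{\left(O \right)} = -30$
$\left(-45081 - 32360\right) \left(49620 + m{\left(d \right)}\right) = \left(-45081 - 32360\right) \left(49620 - 30\right) = \left(-77441\right) 49590 = -3840299190$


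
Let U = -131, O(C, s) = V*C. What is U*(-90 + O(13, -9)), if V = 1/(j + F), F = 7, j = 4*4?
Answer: 269467/23 ≈ 11716.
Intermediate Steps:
j = 16
V = 1/23 (V = 1/(16 + 7) = 1/23 ≈ 0.043478)
O(C, s) = C/23
U*(-90 + O(13, -9)) = -131*(-90 + (1/23)*13) = -131*(-90 + 13/23) = -131*(-2057/23) = 269467/23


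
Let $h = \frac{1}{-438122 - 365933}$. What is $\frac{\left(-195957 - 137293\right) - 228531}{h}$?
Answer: $451702821955$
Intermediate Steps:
$h = - \frac{1}{804055}$ ($h = \frac{1}{-804055} = - \frac{1}{804055} \approx -1.2437 \cdot 10^{-6}$)
$\frac{\left(-195957 - 137293\right) - 228531}{h} = \frac{\left(-195957 - 137293\right) - 228531}{- \frac{1}{804055}} = \left(-333250 - 228531\right) \left(-804055\right) = \left(-561781\right) \left(-804055\right) = 451702821955$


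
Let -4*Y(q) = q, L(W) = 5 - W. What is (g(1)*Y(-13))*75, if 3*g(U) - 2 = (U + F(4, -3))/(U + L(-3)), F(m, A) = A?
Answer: 1300/9 ≈ 144.44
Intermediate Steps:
g(U) = ⅔ + (-3 + U)/(3*(8 + U)) (g(U) = ⅔ + ((U - 3)/(U + (5 - 1*(-3))))/3 = ⅔ + ((-3 + U)/(U + (5 + 3)))/3 = ⅔ + ((-3 + U)/(U + 8))/3 = ⅔ + ((-3 + U)/(8 + U))/3 = ⅔ + (-3 + U)/(3*(8 + U)))
Y(q) = -q/4
(g(1)*Y(-13))*75 = (((13/3 + 1)/(8 + 1))*(-¼*(-13)))*75 = (((16/3)/9)*(13/4))*75 = (((⅑)*(16/3))*(13/4))*75 = ((16/27)*(13/4))*75 = (52/27)*75 = 1300/9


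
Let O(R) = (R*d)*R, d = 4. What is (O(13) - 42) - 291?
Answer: 343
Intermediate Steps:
O(R) = 4*R² (O(R) = (R*4)*R = (4*R)*R = 4*R²)
(O(13) - 42) - 291 = (4*13² - 42) - 291 = (4*169 - 42) - 291 = (676 - 42) - 291 = 634 - 291 = 343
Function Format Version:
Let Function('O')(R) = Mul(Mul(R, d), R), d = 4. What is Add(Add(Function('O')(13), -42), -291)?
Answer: 343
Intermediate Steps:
Function('O')(R) = Mul(4, Pow(R, 2)) (Function('O')(R) = Mul(Mul(R, 4), R) = Mul(Mul(4, R), R) = Mul(4, Pow(R, 2)))
Add(Add(Function('O')(13), -42), -291) = Add(Add(Mul(4, Pow(13, 2)), -42), -291) = Add(Add(Mul(4, 169), -42), -291) = Add(Add(676, -42), -291) = Add(634, -291) = 343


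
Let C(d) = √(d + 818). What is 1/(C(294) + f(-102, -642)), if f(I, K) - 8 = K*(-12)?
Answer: 964/7434229 - √278/29736916 ≈ 0.00012911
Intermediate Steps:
f(I, K) = 8 - 12*K (f(I, K) = 8 + K*(-12) = 8 - 12*K)
C(d) = √(818 + d)
1/(C(294) + f(-102, -642)) = 1/(√(818 + 294) + (8 - 12*(-642))) = 1/(√1112 + (8 + 7704)) = 1/(2*√278 + 7712) = 1/(7712 + 2*√278)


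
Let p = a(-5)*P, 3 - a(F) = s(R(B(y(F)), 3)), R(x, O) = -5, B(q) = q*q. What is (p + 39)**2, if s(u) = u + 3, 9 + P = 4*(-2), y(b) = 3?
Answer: 2116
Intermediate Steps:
B(q) = q**2
P = -17 (P = -9 + 4*(-2) = -9 - 8 = -17)
s(u) = 3 + u
a(F) = 5 (a(F) = 3 - (3 - 5) = 3 - 1*(-2) = 3 + 2 = 5)
p = -85 (p = 5*(-17) = -85)
(p + 39)**2 = (-85 + 39)**2 = (-46)**2 = 2116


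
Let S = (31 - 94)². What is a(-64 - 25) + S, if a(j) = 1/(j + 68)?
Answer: 83348/21 ≈ 3969.0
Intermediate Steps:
a(j) = 1/(68 + j)
S = 3969 (S = (-63)² = 3969)
a(-64 - 25) + S = 1/(68 + (-64 - 25)) + 3969 = 1/(68 - 89) + 3969 = 1/(-21) + 3969 = -1/21 + 3969 = 83348/21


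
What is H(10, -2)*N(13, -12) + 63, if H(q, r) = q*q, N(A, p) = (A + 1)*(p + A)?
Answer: 1463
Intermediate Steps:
N(A, p) = (1 + A)*(A + p)
H(q, r) = q**2
H(10, -2)*N(13, -12) + 63 = 10**2*(13 - 12 + 13**2 + 13*(-12)) + 63 = 100*(13 - 12 + 169 - 156) + 63 = 100*14 + 63 = 1400 + 63 = 1463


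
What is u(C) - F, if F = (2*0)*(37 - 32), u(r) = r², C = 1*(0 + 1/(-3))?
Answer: ⅑ ≈ 0.11111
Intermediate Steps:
C = -⅓ (C = 1*(0 - ⅓) = 1*(-⅓) = -⅓ ≈ -0.33333)
F = 0 (F = 0*5 = 0)
u(C) - F = (-⅓)² - 1*0 = ⅑ + 0 = ⅑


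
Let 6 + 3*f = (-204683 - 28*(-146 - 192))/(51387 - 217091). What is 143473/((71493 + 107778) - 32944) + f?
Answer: -15197951553/24246969208 ≈ -0.62680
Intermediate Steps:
f = -266335/165704 (f = -2 + ((-204683 - 28*(-146 - 192))/(51387 - 217091))/3 = -2 + ((-204683 - 28*(-338))/(-165704))/3 = -2 + ((-204683 + 9464)*(-1/165704))/3 = -2 + (-195219*(-1/165704))/3 = -2 + (1/3)*(195219/165704) = -2 + 65073/165704 = -266335/165704 ≈ -1.6073)
143473/((71493 + 107778) - 32944) + f = 143473/((71493 + 107778) - 32944) - 266335/165704 = 143473/(179271 - 32944) - 266335/165704 = 143473/146327 - 266335/165704 = -15197951553/24246969208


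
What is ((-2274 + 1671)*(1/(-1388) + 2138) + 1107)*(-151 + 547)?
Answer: -177001299387/347 ≈ -5.1009e+8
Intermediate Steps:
((-2274 + 1671)*(1/(-1388) + 2138) + 1107)*(-151 + 547) = (-603*(-1/1388 + 2138) + 1107)*396 = (-603*2967543/1388 + 1107)*396 = (-1789428429/1388 + 1107)*396 = -1787891913/1388*396 = -177001299387/347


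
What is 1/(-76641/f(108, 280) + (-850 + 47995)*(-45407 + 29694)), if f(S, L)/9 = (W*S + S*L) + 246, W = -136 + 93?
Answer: -1314/973397252323 ≈ -1.3499e-9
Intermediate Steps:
W = -43
f(S, L) = 2214 - 387*S + 9*L*S (f(S, L) = 9*((-43*S + S*L) + 246) = 9*((-43*S + L*S) + 246) = 9*(246 - 43*S + L*S) = 2214 - 387*S + 9*L*S)
1/(-76641/f(108, 280) + (-850 + 47995)*(-45407 + 29694)) = 1/(-76641/(2214 - 387*108 + 9*280*108) + (-850 + 47995)*(-45407 + 29694)) = 1/(-76641/(2214 - 41796 + 272160) + 47145*(-15713)) = 1/(-76641/232578 - 740789385) = 1/(-76641*1/232578 - 740789385) = 1/(-433/1314 - 740789385) = 1/(-973397252323/1314) = -1314/973397252323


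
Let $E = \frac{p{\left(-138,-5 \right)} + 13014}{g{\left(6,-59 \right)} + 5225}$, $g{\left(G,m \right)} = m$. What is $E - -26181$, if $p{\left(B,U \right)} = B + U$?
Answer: $\frac{135263917}{5166} \approx 26184.0$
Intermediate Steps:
$E = \frac{12871}{5166}$ ($E = \frac{\left(-138 - 5\right) + 13014}{-59 + 5225} = \frac{-143 + 13014}{5166} = 12871 \cdot \frac{1}{5166} = \frac{12871}{5166} \approx 2.4915$)
$E - -26181 = \frac{12871}{5166} - -26181 = \frac{12871}{5166} + 26181 = \frac{135263917}{5166}$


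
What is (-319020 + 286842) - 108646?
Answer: -140824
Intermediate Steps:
(-319020 + 286842) - 108646 = -32178 - 108646 = -140824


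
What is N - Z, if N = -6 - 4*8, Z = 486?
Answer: -524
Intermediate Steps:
N = -38 (N = -6 - 32 = -38)
N - Z = -38 - 1*486 = -38 - 486 = -524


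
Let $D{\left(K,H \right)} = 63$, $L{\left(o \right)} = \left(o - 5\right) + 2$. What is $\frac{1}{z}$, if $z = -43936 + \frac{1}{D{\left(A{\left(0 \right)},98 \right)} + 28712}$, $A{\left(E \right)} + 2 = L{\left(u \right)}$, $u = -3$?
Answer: $- \frac{28775}{1264258399} \approx -2.276 \cdot 10^{-5}$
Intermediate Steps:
$L{\left(o \right)} = -3 + o$ ($L{\left(o \right)} = \left(-5 + o\right) + 2 = -3 + o$)
$A{\left(E \right)} = -8$ ($A{\left(E \right)} = -2 - 6 = -8$)
$z = - \frac{1264258399}{28775}$ ($z = -43936 + \frac{1}{63 + 28712} = -43936 + \frac{1}{28775} = - \frac{1264258399}{28775} \approx -43936.0$)
$\frac{1}{z} = \frac{1}{- \frac{1264258399}{28775}} = - \frac{28775}{1264258399}$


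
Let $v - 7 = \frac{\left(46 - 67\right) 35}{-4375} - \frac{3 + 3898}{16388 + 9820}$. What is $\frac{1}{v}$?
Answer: $\frac{3276000}{22994743} \approx 0.14247$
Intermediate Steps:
$v = \frac{22994743}{3276000}$ ($v = 7 + \left(\frac{\left(46 - 67\right) 35}{-4375} - \frac{3 + 3898}{16388 + 9820}\right) = 7 + \left(\left(46 - 67\right) 35 \left(- \frac{1}{4375}\right) - \frac{3901}{26208}\right) = 7 + \left(\left(-21\right) 35 \left(- \frac{1}{4375}\right) - 3901 \cdot \frac{1}{26208}\right) = 7 - - \frac{62743}{3276000} = 7 + \left(\frac{21}{125} - \frac{3901}{26208}\right) = 7 + \frac{62743}{3276000} = \frac{22994743}{3276000} \approx 7.0191$)
$\frac{1}{v} = \frac{1}{\frac{22994743}{3276000}} = \frac{3276000}{22994743}$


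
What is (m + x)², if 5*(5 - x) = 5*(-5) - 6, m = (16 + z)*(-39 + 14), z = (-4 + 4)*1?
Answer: 3779136/25 ≈ 1.5117e+5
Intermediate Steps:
z = 0 (z = 0*1 = 0)
m = -400 (m = (16 + 0)*(-39 + 14) = 16*(-25) = -400)
x = 56/5 (x = 5 - (5*(-5) - 6)/5 = 5 - (-25 - 6)/5 = 5 - ⅕*(-31) = 5 + 31/5 = 56/5 ≈ 11.200)
(m + x)² = (-400 + 56/5)² = (-1944/5)² = 3779136/25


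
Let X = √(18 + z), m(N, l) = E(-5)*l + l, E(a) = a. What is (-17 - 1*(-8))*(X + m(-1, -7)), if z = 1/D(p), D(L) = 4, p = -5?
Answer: -252 - 9*√73/2 ≈ -290.45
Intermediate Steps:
z = ¼ (z = 1/4 = ¼ ≈ 0.25000)
m(N, l) = -4*l (m(N, l) = -5*l + l = -4*l)
X = √73/2 (X = √(18 + ¼) = √(73/4) = √73/2 ≈ 4.2720)
(-17 - 1*(-8))*(X + m(-1, -7)) = (-17 - 1*(-8))*(√73/2 - 4*(-7)) = (-17 + 8)*(√73/2 + 28) = -9*(28 + √73/2) = -252 - 9*√73/2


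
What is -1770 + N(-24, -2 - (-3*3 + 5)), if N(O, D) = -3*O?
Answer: -1698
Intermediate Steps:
-1770 + N(-24, -2 - (-3*3 + 5)) = -1770 - 3*(-24) = -1770 + 72 = -1698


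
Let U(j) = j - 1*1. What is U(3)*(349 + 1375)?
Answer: 3448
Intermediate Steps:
U(j) = -1 + j (U(j) = j - 1 = -1 + j)
U(3)*(349 + 1375) = (-1 + 3)*(349 + 1375) = 2*1724 = 3448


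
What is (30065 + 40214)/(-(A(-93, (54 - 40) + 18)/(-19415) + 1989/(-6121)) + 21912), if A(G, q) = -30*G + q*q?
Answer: 8351901190985/2604066841009 ≈ 3.2073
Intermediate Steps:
A(G, q) = q² - 30*G (A(G, q) = -30*G + q² = q² - 30*G)
(30065 + 40214)/(-(A(-93, (54 - 40) + 18)/(-19415) + 1989/(-6121)) + 21912) = (30065 + 40214)/(-((((54 - 40) + 18)² - 30*(-93))/(-19415) + 1989/(-6121)) + 21912) = 70279/(-(((14 + 18)² + 2790)*(-1/19415) + 1989*(-1/6121)) + 21912) = 70279/(-((32² + 2790)*(-1/19415) - 1989/6121) + 21912) = 70279/(-((1024 + 2790)*(-1/19415) - 1989/6121) + 21912) = 70279/(-(3814*(-1/19415) - 1989/6121) + 21912) = 70279/(-(-3814/19415 - 1989/6121) + 21912) = 70279/(-1*(-61961929/118839215) + 21912) = 70279/(61961929/118839215 + 21912) = 70279/(2604066841009/118839215) = 70279*(118839215/2604066841009) = 8351901190985/2604066841009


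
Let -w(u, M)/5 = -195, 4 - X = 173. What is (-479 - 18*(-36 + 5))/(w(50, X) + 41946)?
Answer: 79/42921 ≈ 0.0018406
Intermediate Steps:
X = -169 (X = 4 - 1*173 = 4 - 173 = -169)
w(u, M) = 975 (w(u, M) = -5*(-195) = 975)
(-479 - 18*(-36 + 5))/(w(50, X) + 41946) = (-479 - 18*(-36 + 5))/(975 + 41946) = (-479 - 18*(-31))/42921 = (-479 + 558)*(1/42921) = 79*(1/42921) = 79/42921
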